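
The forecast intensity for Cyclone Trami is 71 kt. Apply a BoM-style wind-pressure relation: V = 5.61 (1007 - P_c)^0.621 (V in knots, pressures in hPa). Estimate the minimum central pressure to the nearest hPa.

ΔP = (V / 5.61)^(1/0.621) = (71/5.61)^1.610.
71/5.61 = 12.656; 12.656^1.610 ≈ 59.57 hPa.
P_c = 1007 − 59.57 = 947.43 ≈ 947 hPa.

947 hPa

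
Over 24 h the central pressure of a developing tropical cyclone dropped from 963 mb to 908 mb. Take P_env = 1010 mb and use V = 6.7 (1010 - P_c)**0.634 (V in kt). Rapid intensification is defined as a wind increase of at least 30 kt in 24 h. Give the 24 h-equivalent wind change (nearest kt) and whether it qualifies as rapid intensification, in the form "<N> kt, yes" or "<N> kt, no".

49 kt, yes

V₁: ΔP = 47, V ≈ 6.7 × 47^0.634 ≈ 76.95 kt.
V₂: ΔP = 102, V ≈ 6.7 × 102^0.634 ≈ 125.76 kt.
ΔV over 24 h = 48.81 kt → 24 h equivalent = 48.81 × 24/24 ≈ 48.81 kt.
49 kt ≥ 30 kt ⇒ rapid intensification.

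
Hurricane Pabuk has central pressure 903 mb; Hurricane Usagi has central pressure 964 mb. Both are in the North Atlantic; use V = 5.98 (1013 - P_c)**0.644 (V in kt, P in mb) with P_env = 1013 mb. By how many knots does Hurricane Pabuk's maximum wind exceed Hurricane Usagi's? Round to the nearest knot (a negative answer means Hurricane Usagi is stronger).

Hurricane Pabuk: ΔP = 110; V ≈ 5.98 × 110^0.644 ≈ 123.41 kt.
Hurricane Usagi: ΔP = 49; V ≈ 5.98 × 49^0.644 ≈ 73.31 kt.
Difference ≈ 123.41 − 73.31 = 50.10 → 50 kt.

50 kt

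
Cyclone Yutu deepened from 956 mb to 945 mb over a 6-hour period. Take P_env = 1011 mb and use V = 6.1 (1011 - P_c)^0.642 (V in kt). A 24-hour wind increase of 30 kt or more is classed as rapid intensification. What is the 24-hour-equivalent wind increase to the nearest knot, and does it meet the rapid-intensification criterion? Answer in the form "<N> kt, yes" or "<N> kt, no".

40 kt, yes

V₁: ΔP = 55, V ≈ 6.1 × 55^0.642 ≈ 79.92 kt.
V₂: ΔP = 66, V ≈ 6.1 × 66^0.642 ≈ 89.84 kt.
ΔV over 6 h = 9.92 kt → 24 h equivalent = 9.92 × 24/6 ≈ 39.68 kt.
40 kt ≥ 30 kt ⇒ rapid intensification.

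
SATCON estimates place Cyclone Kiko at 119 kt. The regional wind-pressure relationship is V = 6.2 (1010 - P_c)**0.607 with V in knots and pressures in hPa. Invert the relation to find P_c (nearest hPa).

ΔP = (V / 6.2)^(1/0.607) = (119/6.2)^1.647.
119/6.2 = 19.194; 19.194^1.647 ≈ 130.00 hPa.
P_c = 1010 − 130.00 = 880.00 ≈ 880 hPa.

880 hPa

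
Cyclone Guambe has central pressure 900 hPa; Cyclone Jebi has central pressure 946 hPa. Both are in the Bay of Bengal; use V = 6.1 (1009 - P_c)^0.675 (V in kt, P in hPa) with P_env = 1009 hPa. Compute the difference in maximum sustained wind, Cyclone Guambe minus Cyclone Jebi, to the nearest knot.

Cyclone Guambe: ΔP = 109; V ≈ 6.1 × 109^0.675 ≈ 144.74 kt.
Cyclone Jebi: ΔP = 63; V ≈ 6.1 × 63^0.675 ≈ 99.97 kt.
Difference ≈ 144.74 − 99.97 = 44.77 → 45 kt.

45 kt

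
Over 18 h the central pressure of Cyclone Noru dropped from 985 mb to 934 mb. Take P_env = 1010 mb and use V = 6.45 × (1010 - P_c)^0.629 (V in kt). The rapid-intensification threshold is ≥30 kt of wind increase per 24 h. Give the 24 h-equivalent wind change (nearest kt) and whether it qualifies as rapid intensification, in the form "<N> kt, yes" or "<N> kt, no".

66 kt, yes

V₁: ΔP = 25, V ≈ 6.45 × 25^0.629 ≈ 48.85 kt.
V₂: ΔP = 76, V ≈ 6.45 × 76^0.629 ≈ 98.31 kt.
ΔV over 18 h = 49.46 kt → 24 h equivalent = 49.46 × 24/18 ≈ 65.95 kt.
66 kt ≥ 30 kt ⇒ rapid intensification.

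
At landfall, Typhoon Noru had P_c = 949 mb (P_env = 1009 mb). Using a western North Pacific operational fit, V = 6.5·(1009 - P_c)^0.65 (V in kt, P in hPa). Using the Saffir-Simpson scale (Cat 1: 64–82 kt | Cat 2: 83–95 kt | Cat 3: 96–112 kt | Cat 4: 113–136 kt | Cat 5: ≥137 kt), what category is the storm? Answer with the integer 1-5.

2

ΔP = 1009 − 949 = 60 mb.
V ≈ 6.5 × 60^0.65 = 6.5 × 14.32 ≈ 93 kt.
93 kt falls in the Category 2 band.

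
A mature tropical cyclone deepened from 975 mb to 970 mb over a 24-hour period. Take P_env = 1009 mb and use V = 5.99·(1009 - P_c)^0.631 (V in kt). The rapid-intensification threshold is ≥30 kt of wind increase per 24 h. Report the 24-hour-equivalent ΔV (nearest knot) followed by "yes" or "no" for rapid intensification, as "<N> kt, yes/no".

5 kt, no

V₁: ΔP = 34, V ≈ 5.99 × 34^0.631 ≈ 55.44 kt.
V₂: ΔP = 39, V ≈ 5.99 × 39^0.631 ≈ 60.45 kt.
ΔV over 24 h = 5.01 kt → 24 h equivalent = 5.01 × 24/24 ≈ 5.01 kt.
5 kt < 30 kt ⇒ not rapid intensification.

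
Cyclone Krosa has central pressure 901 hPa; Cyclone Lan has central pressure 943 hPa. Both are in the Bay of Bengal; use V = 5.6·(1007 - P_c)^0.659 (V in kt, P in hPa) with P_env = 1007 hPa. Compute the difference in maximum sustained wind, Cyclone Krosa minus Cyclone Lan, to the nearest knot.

Cyclone Krosa: ΔP = 106; V ≈ 5.6 × 106^0.659 ≈ 121.02 kt.
Cyclone Lan: ΔP = 64; V ≈ 5.6 × 64^0.659 ≈ 86.79 kt.
Difference ≈ 121.02 − 86.79 = 34.23 → 34 kt.

34 kt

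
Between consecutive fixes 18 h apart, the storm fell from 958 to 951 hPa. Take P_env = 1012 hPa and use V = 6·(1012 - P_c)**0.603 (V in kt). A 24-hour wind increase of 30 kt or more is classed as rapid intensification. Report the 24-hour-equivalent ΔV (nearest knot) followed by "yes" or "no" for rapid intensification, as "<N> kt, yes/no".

7 kt, no

V₁: ΔP = 54, V ≈ 6 × 54^0.603 ≈ 66.49 kt.
V₂: ΔP = 61, V ≈ 6 × 61^0.603 ≈ 71.57 kt.
ΔV over 18 h = 5.08 kt → 24 h equivalent = 5.08 × 24/18 ≈ 6.77 kt.
7 kt < 30 kt ⇒ not rapid intensification.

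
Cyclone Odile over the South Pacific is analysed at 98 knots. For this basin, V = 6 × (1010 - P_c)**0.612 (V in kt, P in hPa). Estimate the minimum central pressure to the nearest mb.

ΔP = (V / 6)^(1/0.612) = (98/6)^1.634.
98/6 = 16.333; 16.333^1.634 ≈ 95.97 mb.
P_c = 1010 − 95.97 = 914.03 ≈ 914 mb.

914 mb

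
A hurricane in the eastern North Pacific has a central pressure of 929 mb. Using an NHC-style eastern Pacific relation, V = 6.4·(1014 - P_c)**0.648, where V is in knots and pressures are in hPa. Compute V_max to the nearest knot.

114 kt

ΔP = 1014 − 929 = 85 mb.
85^0.648 ≈ 17.794.
V ≈ 6.4 × 17.794 ≈ 113.9 kt.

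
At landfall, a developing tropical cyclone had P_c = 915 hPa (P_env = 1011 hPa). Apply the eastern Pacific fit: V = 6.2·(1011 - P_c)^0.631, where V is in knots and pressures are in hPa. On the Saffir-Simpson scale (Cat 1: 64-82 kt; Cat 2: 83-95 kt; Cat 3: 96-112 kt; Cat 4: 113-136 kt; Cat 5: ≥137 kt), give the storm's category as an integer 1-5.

ΔP = 1011 − 915 = 96 hPa.
V ≈ 6.2 × 96^0.631 = 6.2 × 17.82 ≈ 110 kt.
110 kt falls in the Category 3 band.

3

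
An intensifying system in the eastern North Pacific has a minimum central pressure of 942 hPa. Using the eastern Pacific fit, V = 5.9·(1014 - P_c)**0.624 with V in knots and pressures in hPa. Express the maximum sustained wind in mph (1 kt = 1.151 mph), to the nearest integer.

98 mph

ΔP = 1014 − 942 = 72 hPa.
V ≈ 5.9 × 72^0.624 = 5.9 × 14.420 ≈ 85.080 kt.
85.080 × 1.151 ≈ 97.93 mph → 98 mph.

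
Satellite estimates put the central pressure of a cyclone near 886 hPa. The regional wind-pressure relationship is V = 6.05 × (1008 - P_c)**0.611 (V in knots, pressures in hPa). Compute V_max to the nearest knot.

114 kt

ΔP = 1008 − 886 = 122 hPa.
122^0.611 ≈ 18.826.
V ≈ 6.05 × 18.826 ≈ 113.9 kt.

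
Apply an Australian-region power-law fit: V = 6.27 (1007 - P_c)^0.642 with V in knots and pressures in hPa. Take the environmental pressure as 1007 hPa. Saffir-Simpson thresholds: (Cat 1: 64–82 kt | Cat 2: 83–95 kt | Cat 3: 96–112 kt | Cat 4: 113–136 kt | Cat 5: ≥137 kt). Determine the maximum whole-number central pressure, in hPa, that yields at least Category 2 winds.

951 hPa

Category 2 begins at V = 83 kt.
Required ΔP = (83/6.27)^(1/0.642) = 13.238^1.558 ≈ 55.89 hPa.
P_c ≤ 1007 − 55.89 = 951.11, so the highest integer P_c is 951 hPa.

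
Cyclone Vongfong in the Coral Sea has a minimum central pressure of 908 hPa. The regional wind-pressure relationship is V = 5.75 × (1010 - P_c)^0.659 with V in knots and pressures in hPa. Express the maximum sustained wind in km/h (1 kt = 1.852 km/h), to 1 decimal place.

ΔP = 1010 − 908 = 102 hPa.
V ≈ 5.75 × 102^0.659 = 5.75 × 21.070 ≈ 121.153 kt.
121.153 × 1.852 ≈ 224.38 km/h → 224.4 km/h.

224.4 km/h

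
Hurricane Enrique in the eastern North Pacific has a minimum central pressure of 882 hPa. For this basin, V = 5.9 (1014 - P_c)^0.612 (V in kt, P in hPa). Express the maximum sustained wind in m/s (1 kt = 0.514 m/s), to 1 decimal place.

ΔP = 1014 − 882 = 132 hPa.
V ≈ 5.9 × 132^0.612 = 5.9 × 19.851 ≈ 117.123 kt.
117.123 × 0.514 ≈ 60.20 m/s → 60.2 m/s.

60.2 m/s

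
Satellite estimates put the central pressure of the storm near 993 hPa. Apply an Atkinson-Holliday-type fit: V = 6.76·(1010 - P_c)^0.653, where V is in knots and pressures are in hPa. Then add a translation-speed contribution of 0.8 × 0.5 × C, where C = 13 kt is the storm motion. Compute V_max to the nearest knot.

ΔP = 1010 − 993 = 17 hPa.
17^0.653 ≈ 6.360.
V ≈ 6.76 × 6.360 ≈ 43.0 kt.
Translation term: 0.8 × 0.5 × 13 = 5.2 kt.
Corrected V ≈ 48.2 kt → 48 kt.

48 kt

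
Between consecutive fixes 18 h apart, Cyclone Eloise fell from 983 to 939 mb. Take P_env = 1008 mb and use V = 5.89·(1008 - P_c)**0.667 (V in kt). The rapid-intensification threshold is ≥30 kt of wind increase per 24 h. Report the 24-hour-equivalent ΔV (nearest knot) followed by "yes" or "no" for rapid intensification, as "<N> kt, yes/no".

V₁: ΔP = 25, V ≈ 5.89 × 25^0.667 ≈ 50.41 kt.
V₂: ΔP = 69, V ≈ 5.89 × 69^0.667 ≈ 99.23 kt.
ΔV over 18 h = 48.82 kt → 24 h equivalent = 48.82 × 24/18 ≈ 65.09 kt.
65 kt ≥ 30 kt ⇒ rapid intensification.

65 kt, yes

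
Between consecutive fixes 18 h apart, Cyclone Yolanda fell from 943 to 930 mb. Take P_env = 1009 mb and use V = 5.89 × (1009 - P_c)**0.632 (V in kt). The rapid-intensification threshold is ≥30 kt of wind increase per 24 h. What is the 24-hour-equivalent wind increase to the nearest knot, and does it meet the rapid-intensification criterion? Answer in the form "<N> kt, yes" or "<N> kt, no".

V₁: ΔP = 66, V ≈ 5.89 × 66^0.632 ≈ 83.19 kt.
V₂: ΔP = 79, V ≈ 5.89 × 79^0.632 ≈ 93.20 kt.
ΔV over 18 h = 10.01 kt → 24 h equivalent = 10.01 × 24/18 ≈ 13.35 kt.
13 kt < 30 kt ⇒ not rapid intensification.

13 kt, no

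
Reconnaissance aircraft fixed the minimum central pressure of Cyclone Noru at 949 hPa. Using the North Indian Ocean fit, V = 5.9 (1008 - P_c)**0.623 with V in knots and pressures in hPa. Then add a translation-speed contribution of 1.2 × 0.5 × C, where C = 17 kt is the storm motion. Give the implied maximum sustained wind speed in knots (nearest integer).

85 kt

ΔP = 1008 − 949 = 59 hPa.
59^0.623 ≈ 12.684.
V ≈ 5.9 × 12.684 ≈ 74.8 kt.
Translation term: 1.2 × 0.5 × 17 = 10.2 kt.
Corrected V ≈ 85 kt → 85 kt.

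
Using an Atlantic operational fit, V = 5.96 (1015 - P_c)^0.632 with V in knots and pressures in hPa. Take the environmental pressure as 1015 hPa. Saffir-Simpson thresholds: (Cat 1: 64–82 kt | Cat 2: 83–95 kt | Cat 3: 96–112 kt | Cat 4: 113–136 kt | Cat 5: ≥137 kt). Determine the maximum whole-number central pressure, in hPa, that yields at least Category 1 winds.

972 hPa

Category 1 begins at V = 64 kt.
Required ΔP = (64/5.96)^(1/0.632) = 10.738^1.582 ≈ 42.78 hPa.
P_c ≤ 1015 − 42.78 = 972.22, so the highest integer P_c is 972 hPa.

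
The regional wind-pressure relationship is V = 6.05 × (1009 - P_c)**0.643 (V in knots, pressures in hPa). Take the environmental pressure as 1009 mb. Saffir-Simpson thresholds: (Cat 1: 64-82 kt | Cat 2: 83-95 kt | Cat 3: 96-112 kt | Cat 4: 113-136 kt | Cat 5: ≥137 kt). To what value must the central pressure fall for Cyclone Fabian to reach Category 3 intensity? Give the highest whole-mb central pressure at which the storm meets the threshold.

935 mb

Category 3 begins at V = 96 kt.
Required ΔP = (96/6.05)^(1/0.643) = 15.868^1.555 ≈ 73.63 mb.
P_c ≤ 1009 − 73.63 = 935.37, so the highest integer P_c is 935 mb.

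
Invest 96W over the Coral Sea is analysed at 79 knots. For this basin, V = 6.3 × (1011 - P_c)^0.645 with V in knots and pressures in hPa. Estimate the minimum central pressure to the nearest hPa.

961 hPa

ΔP = (V / 6.3)^(1/0.645) = (79/6.3)^1.550.
79/6.3 = 12.540; 12.540^1.550 ≈ 50.44 hPa.
P_c = 1011 − 50.44 = 960.56 ≈ 961 hPa.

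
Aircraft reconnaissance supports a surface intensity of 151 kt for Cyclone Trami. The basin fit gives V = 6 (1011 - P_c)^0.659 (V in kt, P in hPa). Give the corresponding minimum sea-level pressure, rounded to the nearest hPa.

877 hPa

ΔP = (V / 6)^(1/0.659) = (151/6)^1.517.
151/6 = 25.167; 25.167^1.517 ≈ 133.56 hPa.
P_c = 1011 − 133.56 = 877.44 ≈ 877 hPa.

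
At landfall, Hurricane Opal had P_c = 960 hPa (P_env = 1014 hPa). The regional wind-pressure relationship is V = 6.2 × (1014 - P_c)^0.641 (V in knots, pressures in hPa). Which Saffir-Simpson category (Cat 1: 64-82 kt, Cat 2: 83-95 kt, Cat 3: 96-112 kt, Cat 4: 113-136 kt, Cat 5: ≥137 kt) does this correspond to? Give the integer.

ΔP = 1014 − 960 = 54 hPa.
V ≈ 6.2 × 54^0.641 = 6.2 × 12.90 ≈ 80 kt.
80 kt falls in the Category 1 band.

1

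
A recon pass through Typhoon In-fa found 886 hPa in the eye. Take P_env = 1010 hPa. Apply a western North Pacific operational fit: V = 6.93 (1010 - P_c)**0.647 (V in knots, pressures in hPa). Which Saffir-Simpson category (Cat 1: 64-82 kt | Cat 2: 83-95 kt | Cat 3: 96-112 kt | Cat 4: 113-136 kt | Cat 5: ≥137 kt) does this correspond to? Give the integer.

5

ΔP = 1010 − 886 = 124 hPa.
V ≈ 6.93 × 124^0.647 = 6.93 × 22.62 ≈ 157 kt.
157 kt falls in the Category 5 band.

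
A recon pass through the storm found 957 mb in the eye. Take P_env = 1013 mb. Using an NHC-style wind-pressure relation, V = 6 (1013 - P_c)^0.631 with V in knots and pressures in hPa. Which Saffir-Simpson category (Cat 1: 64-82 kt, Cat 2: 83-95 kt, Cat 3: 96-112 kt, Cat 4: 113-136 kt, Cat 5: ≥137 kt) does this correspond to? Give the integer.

ΔP = 1013 − 957 = 56 mb.
V ≈ 6 × 56^0.631 = 6 × 12.68 ≈ 76 kt.
76 kt falls in the Category 1 band.

1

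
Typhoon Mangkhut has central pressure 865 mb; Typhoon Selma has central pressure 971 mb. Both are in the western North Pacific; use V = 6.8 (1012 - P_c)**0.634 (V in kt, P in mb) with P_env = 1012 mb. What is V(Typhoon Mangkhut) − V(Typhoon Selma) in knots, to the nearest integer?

89 kt

Typhoon Mangkhut: ΔP = 147; V ≈ 6.8 × 147^0.634 ≈ 160.91 kt.
Typhoon Selma: ΔP = 41; V ≈ 6.8 × 41^0.634 ≈ 71.62 kt.
Difference ≈ 160.91 − 71.62 = 89.29 → 89 kt.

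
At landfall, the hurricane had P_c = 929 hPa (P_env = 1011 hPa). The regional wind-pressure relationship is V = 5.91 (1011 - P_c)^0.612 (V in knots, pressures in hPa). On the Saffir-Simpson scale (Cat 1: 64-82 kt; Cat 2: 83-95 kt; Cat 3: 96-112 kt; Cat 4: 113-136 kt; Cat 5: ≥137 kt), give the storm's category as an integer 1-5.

2

ΔP = 1011 − 929 = 82 hPa.
V ≈ 5.91 × 82^0.612 = 5.91 × 14.83 ≈ 88 kt.
88 kt falls in the Category 2 band.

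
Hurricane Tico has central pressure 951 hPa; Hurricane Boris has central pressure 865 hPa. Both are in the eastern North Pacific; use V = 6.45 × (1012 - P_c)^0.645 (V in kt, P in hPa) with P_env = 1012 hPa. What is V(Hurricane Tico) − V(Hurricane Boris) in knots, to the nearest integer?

-70 kt

Hurricane Tico: ΔP = 61; V ≈ 6.45 × 61^0.645 ≈ 91.43 kt.
Hurricane Boris: ΔP = 147; V ≈ 6.45 × 147^0.645 ≈ 161.24 kt.
Difference ≈ 91.43 − 161.24 = -69.81 → -70 kt.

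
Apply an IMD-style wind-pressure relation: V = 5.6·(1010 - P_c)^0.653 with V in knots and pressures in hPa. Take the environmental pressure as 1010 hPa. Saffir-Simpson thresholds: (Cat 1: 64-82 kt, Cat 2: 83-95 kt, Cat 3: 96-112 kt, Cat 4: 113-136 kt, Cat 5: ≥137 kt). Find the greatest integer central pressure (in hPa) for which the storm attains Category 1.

968 hPa

Category 1 begins at V = 64 kt.
Required ΔP = (64/5.6)^(1/0.653) = 11.429^1.531 ≈ 41.71 hPa.
P_c ≤ 1010 − 41.71 = 968.29, so the highest integer P_c is 968 hPa.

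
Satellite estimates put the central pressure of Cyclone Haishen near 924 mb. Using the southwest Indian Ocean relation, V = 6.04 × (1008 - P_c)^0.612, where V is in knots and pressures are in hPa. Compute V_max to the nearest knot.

ΔP = 1008 − 924 = 84 mb.
84^0.612 ≈ 15.054.
V ≈ 6.04 × 15.054 ≈ 90.9 kt.

91 kt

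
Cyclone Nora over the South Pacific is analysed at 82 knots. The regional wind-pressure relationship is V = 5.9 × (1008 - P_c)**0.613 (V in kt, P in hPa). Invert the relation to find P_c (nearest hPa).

935 hPa

ΔP = (V / 5.9)^(1/0.613) = (82/5.9)^1.631.
82/5.9 = 13.898; 13.898^1.631 ≈ 73.20 hPa.
P_c = 1008 − 73.20 = 934.80 ≈ 935 hPa.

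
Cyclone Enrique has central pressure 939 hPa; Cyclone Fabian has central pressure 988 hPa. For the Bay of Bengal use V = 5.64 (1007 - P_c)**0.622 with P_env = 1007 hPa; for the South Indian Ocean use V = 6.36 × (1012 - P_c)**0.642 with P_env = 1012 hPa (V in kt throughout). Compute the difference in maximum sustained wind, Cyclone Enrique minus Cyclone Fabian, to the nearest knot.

Cyclone Enrique: ΔP = 68; V ≈ 5.64 × 68^0.622 ≈ 77.82 kt.
Cyclone Fabian: ΔP = 24; V ≈ 6.36 × 24^0.642 ≈ 48.93 kt.
Difference ≈ 77.82 − 48.93 = 28.89 → 29 kt.

29 kt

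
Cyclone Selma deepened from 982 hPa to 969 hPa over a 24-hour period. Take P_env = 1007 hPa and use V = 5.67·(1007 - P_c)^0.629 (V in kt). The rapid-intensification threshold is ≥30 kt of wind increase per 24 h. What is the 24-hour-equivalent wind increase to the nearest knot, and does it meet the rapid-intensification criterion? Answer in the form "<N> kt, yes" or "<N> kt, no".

13 kt, no

V₁: ΔP = 25, V ≈ 5.67 × 25^0.629 ≈ 42.94 kt.
V₂: ΔP = 38, V ≈ 5.67 × 38^0.629 ≈ 55.88 kt.
ΔV over 24 h = 12.94 kt → 24 h equivalent = 12.94 × 24/24 ≈ 12.94 kt.
13 kt < 30 kt ⇒ not rapid intensification.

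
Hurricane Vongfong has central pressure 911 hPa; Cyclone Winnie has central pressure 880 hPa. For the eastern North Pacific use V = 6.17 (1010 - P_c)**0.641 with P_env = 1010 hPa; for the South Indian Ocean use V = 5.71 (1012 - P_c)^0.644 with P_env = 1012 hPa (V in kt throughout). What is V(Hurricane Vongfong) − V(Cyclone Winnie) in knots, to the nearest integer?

-15 kt

Hurricane Vongfong: ΔP = 99; V ≈ 6.17 × 99^0.641 ≈ 117.35 kt.
Cyclone Winnie: ΔP = 132; V ≈ 5.71 × 132^0.644 ≈ 132.52 kt.
Difference ≈ 117.35 − 132.52 = -15.17 → -15 kt.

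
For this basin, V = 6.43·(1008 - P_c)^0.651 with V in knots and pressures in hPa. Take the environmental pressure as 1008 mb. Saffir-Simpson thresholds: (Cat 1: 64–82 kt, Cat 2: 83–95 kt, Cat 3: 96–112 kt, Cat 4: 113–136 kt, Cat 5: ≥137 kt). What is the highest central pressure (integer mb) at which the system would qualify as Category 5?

898 mb

Category 5 begins at V = 137 kt.
Required ΔP = (137/6.43)^(1/0.651) = 21.306^1.536 ≈ 109.83 mb.
P_c ≤ 1008 − 109.83 = 898.17, so the highest integer P_c is 898 mb.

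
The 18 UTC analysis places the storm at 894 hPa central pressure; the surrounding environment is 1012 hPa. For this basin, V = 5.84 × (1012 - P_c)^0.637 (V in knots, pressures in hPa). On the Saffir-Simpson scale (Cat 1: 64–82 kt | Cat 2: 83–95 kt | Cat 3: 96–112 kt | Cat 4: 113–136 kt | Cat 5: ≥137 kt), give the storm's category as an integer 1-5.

4

ΔP = 1012 − 894 = 118 hPa.
V ≈ 5.84 × 118^0.637 = 5.84 × 20.88 ≈ 122 kt.
122 kt falls in the Category 4 band.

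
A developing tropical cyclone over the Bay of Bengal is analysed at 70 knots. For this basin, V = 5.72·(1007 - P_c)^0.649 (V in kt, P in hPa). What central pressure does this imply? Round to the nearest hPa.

ΔP = (V / 5.72)^(1/0.649) = (70/5.72)^1.541.
70/5.72 = 12.238; 12.238^1.541 ≈ 47.42 hPa.
P_c = 1007 − 47.42 = 959.58 ≈ 960 hPa.

960 hPa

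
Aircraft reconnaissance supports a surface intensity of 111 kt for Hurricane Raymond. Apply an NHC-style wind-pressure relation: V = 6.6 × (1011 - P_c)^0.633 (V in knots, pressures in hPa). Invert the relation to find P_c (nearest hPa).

ΔP = (V / 6.6)^(1/0.633) = (111/6.6)^1.580.
111/6.6 = 16.818; 16.818^1.580 ≈ 86.39 hPa.
P_c = 1011 − 86.39 = 924.61 ≈ 925 hPa.

925 hPa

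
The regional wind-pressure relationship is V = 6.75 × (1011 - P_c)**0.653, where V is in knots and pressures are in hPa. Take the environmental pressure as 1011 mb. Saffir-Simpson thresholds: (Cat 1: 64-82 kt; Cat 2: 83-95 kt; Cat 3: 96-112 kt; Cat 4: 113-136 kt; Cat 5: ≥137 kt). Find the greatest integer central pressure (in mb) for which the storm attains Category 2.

964 mb

Category 2 begins at V = 83 kt.
Required ΔP = (83/6.75)^(1/0.653) = 12.296^1.531 ≈ 46.65 mb.
P_c ≤ 1011 − 46.65 = 964.35, so the highest integer P_c is 964 mb.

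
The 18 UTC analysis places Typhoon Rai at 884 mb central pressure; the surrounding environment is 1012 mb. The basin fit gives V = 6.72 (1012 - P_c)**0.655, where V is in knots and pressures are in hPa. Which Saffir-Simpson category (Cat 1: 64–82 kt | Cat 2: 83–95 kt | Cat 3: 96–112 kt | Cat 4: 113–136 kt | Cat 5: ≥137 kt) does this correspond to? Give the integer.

5

ΔP = 1012 − 884 = 128 mb.
V ≈ 6.72 × 128^0.655 = 6.72 × 24.00 ≈ 161 kt.
161 kt falls in the Category 5 band.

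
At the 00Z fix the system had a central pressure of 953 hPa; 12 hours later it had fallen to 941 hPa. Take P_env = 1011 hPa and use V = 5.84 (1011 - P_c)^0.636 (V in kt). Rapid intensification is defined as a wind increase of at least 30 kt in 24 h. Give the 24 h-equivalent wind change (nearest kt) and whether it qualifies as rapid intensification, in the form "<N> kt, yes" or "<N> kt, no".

V₁: ΔP = 58, V ≈ 5.84 × 58^0.636 ≈ 77.26 kt.
V₂: ΔP = 70, V ≈ 5.84 × 70^0.636 ≈ 87.08 kt.
ΔV over 12 h = 9.82 kt → 24 h equivalent = 9.82 × 24/12 ≈ 19.64 kt.
20 kt < 30 kt ⇒ not rapid intensification.

20 kt, no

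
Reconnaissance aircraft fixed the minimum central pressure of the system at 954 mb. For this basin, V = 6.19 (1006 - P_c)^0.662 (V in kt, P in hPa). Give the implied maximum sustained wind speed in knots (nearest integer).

ΔP = 1006 − 954 = 52 mb.
52^0.662 ≈ 13.677.
V ≈ 6.19 × 13.677 ≈ 84.7 kt.

85 kt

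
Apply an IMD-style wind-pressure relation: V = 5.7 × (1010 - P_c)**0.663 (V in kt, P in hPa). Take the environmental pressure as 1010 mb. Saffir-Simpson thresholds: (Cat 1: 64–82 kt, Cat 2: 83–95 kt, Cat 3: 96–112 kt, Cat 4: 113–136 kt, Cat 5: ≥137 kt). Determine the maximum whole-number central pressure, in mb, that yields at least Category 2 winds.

953 mb

Category 2 begins at V = 83 kt.
Required ΔP = (83/5.7)^(1/0.663) = 14.561^1.508 ≈ 56.81 mb.
P_c ≤ 1010 − 56.81 = 953.19, so the highest integer P_c is 953 mb.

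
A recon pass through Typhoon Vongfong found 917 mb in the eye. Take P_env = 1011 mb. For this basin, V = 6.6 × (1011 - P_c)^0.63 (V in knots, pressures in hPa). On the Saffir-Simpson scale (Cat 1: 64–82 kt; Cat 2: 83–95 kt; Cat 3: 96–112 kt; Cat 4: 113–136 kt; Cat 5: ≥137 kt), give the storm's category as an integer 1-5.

ΔP = 1011 − 917 = 94 mb.
V ≈ 6.6 × 94^0.63 = 6.6 × 17.50 ≈ 116 kt.
116 kt falls in the Category 4 band.

4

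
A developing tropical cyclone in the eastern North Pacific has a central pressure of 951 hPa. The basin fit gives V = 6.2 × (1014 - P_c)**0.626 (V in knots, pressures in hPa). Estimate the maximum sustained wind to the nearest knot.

83 kt

ΔP = 1014 − 951 = 63 hPa.
63^0.626 ≈ 13.378.
V ≈ 6.2 × 13.378 ≈ 82.9 kt.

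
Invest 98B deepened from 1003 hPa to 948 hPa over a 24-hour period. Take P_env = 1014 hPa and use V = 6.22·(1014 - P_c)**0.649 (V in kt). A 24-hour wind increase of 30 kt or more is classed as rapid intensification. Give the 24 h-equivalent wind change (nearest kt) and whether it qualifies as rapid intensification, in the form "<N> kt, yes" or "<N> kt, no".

65 kt, yes

V₁: ΔP = 11, V ≈ 6.22 × 11^0.649 ≈ 29.49 kt.
V₂: ΔP = 66, V ≈ 6.22 × 66^0.649 ≈ 94.34 kt.
ΔV over 24 h = 64.85 kt → 24 h equivalent = 64.85 × 24/24 ≈ 64.85 kt.
65 kt ≥ 30 kt ⇒ rapid intensification.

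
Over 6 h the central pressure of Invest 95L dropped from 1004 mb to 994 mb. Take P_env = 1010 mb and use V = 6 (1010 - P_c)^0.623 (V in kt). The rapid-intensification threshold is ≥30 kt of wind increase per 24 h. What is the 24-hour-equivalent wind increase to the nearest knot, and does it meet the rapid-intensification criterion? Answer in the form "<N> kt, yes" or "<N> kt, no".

62 kt, yes

V₁: ΔP = 6, V ≈ 6 × 6^0.623 ≈ 18.32 kt.
V₂: ΔP = 16, V ≈ 6 × 16^0.623 ≈ 33.75 kt.
ΔV over 6 h = 15.43 kt → 24 h equivalent = 15.43 × 24/6 ≈ 61.72 kt.
62 kt ≥ 30 kt ⇒ rapid intensification.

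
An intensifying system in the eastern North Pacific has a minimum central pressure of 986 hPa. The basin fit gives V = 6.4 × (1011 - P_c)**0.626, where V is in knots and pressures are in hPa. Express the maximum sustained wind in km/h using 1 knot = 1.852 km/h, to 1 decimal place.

ΔP = 1011 − 986 = 25 hPa.
V ≈ 6.4 × 25^0.626 = 6.4 × 7.501 ≈ 48.005 kt.
48.005 × 1.852 ≈ 88.91 km/h → 88.9 km/h.

88.9 km/h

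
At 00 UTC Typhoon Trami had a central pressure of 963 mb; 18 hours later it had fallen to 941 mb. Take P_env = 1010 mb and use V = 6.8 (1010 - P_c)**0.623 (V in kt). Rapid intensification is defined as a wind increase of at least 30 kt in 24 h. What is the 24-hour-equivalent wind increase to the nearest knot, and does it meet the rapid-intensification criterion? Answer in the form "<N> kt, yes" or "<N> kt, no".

V₁: ΔP = 47, V ≈ 6.8 × 47^0.623 ≈ 74.86 kt.
V₂: ΔP = 69, V ≈ 6.8 × 69^0.623 ≈ 95.08 kt.
ΔV over 18 h = 20.22 kt → 24 h equivalent = 20.22 × 24/18 ≈ 26.96 kt.
27 kt < 30 kt ⇒ not rapid intensification.

27 kt, no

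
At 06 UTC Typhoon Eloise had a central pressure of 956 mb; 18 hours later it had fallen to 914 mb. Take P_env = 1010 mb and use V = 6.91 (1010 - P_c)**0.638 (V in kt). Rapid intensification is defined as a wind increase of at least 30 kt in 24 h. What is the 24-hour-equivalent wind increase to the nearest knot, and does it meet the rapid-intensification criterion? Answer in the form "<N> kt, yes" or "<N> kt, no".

V₁: ΔP = 54, V ≈ 6.91 × 54^0.638 ≈ 88.05 kt.
V₂: ΔP = 96, V ≈ 6.91 × 96^0.638 ≈ 127.11 kt.
ΔV over 18 h = 39.06 kt → 24 h equivalent = 39.06 × 24/18 ≈ 52.08 kt.
52 kt ≥ 30 kt ⇒ rapid intensification.

52 kt, yes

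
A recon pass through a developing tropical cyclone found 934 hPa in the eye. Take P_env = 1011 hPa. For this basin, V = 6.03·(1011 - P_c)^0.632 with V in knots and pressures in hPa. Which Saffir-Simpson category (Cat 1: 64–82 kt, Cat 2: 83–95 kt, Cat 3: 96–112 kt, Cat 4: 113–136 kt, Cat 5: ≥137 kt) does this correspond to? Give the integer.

2

ΔP = 1011 − 934 = 77 hPa.
V ≈ 6.03 × 77^0.632 = 6.03 × 15.57 ≈ 94 kt.
94 kt falls in the Category 2 band.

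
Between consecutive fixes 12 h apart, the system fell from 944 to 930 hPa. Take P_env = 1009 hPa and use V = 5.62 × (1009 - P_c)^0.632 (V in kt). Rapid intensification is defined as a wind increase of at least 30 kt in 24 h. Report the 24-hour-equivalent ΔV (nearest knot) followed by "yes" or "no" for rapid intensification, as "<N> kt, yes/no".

21 kt, no

V₁: ΔP = 65, V ≈ 5.62 × 65^0.632 ≈ 78.61 kt.
V₂: ΔP = 79, V ≈ 5.62 × 79^0.632 ≈ 88.93 kt.
ΔV over 12 h = 10.32 kt → 24 h equivalent = 10.32 × 24/12 ≈ 20.64 kt.
21 kt < 30 kt ⇒ not rapid intensification.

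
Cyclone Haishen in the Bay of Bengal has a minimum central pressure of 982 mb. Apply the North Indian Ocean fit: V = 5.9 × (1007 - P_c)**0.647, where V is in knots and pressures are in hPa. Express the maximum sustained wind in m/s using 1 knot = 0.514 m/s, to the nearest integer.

ΔP = 1007 − 982 = 25 mb.
V ≈ 5.9 × 25^0.647 = 5.9 × 8.025 ≈ 47.350 kt.
47.350 × 0.514 ≈ 24.34 m/s → 24 m/s.

24 m/s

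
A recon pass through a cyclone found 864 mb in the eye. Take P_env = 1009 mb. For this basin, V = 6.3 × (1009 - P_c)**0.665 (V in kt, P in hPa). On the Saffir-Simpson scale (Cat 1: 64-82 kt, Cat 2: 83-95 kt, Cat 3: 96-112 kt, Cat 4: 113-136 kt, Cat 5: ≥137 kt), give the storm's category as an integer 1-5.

ΔP = 1009 − 864 = 145 mb.
V ≈ 6.3 × 145^0.665 = 6.3 × 27.37 ≈ 172 kt.
172 kt falls in the Category 5 band.

5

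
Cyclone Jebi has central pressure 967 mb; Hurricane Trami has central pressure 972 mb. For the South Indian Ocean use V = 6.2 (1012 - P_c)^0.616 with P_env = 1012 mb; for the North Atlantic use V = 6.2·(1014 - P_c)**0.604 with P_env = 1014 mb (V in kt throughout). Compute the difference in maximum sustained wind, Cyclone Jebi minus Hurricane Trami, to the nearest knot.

Cyclone Jebi: ΔP = 45; V ≈ 6.2 × 45^0.616 ≈ 64.68 kt.
Hurricane Trami: ΔP = 42; V ≈ 6.2 × 42^0.604 ≈ 59.27 kt.
Difference ≈ 64.68 − 59.27 = 5.41 → 5 kt.

5 kt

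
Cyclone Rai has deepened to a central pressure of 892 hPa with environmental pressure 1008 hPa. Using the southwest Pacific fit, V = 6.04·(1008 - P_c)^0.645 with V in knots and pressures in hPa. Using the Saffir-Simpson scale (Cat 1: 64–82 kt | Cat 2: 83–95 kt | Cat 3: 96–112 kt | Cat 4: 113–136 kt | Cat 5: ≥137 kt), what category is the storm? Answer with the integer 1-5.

ΔP = 1008 − 892 = 116 hPa.
V ≈ 6.04 × 116^0.645 = 6.04 × 21.46 ≈ 130 kt.
130 kt falls in the Category 4 band.

4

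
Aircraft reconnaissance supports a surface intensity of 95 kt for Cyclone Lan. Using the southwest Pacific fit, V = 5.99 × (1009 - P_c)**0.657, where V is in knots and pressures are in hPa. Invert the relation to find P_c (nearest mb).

ΔP = (V / 5.99)^(1/0.657) = (95/5.99)^1.522.
95/5.99 = 15.860; 15.860^1.522 ≈ 67.13 mb.
P_c = 1009 − 67.13 = 941.87 ≈ 942 mb.

942 mb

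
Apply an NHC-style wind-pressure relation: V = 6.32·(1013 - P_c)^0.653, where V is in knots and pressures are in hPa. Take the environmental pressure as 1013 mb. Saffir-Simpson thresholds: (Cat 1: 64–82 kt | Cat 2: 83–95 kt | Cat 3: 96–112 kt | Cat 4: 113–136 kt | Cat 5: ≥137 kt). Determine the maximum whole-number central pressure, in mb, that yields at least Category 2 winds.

Category 2 begins at V = 83 kt.
Required ΔP = (83/6.32)^(1/0.653) = 13.133^1.531 ≈ 51.60 mb.
P_c ≤ 1013 − 51.60 = 961.40, so the highest integer P_c is 961 mb.

961 mb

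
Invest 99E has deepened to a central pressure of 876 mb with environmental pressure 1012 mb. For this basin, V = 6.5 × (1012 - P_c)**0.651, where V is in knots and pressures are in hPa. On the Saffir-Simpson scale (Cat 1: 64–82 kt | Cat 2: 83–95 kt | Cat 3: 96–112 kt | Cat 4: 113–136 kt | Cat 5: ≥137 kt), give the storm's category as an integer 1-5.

ΔP = 1012 − 876 = 136 mb.
V ≈ 6.5 × 136^0.651 = 6.5 × 24.49 ≈ 159 kt.
159 kt falls in the Category 5 band.

5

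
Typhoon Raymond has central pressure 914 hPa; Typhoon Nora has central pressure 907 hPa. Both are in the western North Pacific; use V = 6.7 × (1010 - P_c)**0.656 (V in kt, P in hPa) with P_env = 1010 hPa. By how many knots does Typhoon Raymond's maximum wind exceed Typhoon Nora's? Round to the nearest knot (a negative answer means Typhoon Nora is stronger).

Typhoon Raymond: ΔP = 96; V ≈ 6.7 × 96^0.656 ≈ 133.80 kt.
Typhoon Nora: ΔP = 103; V ≈ 6.7 × 103^0.656 ≈ 140.12 kt.
Difference ≈ 133.80 − 140.12 = -6.32 → -6 kt.

-6 kt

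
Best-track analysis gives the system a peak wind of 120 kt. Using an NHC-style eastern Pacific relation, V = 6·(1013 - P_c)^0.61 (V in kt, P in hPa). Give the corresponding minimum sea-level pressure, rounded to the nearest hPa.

ΔP = (V / 6)^(1/0.61) = (120/6)^1.639.
120/6 = 20.000; 20.000^1.639 ≈ 135.78 hPa.
P_c = 1013 − 135.78 = 877.22 ≈ 877 hPa.

877 hPa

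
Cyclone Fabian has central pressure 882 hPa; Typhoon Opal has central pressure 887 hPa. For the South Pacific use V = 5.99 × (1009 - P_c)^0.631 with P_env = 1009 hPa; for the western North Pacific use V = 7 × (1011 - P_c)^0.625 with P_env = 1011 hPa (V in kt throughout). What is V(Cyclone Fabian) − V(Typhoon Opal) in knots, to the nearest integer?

-15 kt

Cyclone Fabian: ΔP = 127; V ≈ 5.99 × 127^0.631 ≈ 127.33 kt.
Typhoon Opal: ΔP = 124; V ≈ 7 × 124^0.625 ≈ 142.39 kt.
Difference ≈ 127.33 − 142.39 = -15.06 → -15 kt.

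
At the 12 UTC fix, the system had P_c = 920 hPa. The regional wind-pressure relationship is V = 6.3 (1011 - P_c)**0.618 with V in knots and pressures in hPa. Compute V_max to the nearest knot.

ΔP = 1011 − 920 = 91 hPa.
91^0.618 ≈ 16.244.
V ≈ 6.3 × 16.244 ≈ 102.3 kt.

102 kt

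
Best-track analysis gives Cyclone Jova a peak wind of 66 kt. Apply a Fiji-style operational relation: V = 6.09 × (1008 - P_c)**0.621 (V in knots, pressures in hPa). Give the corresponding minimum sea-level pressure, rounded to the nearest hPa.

ΔP = (V / 6.09)^(1/0.621) = (66/6.09)^1.610.
66/6.09 = 10.837; 10.837^1.610 ≈ 46.40 hPa.
P_c = 1008 − 46.40 = 961.60 ≈ 962 hPa.

962 hPa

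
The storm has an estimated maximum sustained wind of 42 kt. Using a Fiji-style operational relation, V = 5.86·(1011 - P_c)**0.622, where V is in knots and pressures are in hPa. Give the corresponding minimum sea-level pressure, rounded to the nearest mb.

ΔP = (V / 5.86)^(1/0.622) = (42/5.86)^1.608.
42/5.86 = 7.167; 7.167^1.608 ≈ 23.72 mb.
P_c = 1011 − 23.72 = 987.28 ≈ 987 mb.

987 mb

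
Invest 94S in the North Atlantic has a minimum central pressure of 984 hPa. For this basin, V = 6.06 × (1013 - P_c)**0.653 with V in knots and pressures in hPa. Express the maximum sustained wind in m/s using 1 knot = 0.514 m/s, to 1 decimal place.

28.1 m/s

ΔP = 1013 − 984 = 29 hPa.
V ≈ 6.06 × 29^0.653 = 6.06 × 9.015 ≈ 54.628 kt.
54.628 × 0.514 ≈ 28.08 m/s → 28.1 m/s.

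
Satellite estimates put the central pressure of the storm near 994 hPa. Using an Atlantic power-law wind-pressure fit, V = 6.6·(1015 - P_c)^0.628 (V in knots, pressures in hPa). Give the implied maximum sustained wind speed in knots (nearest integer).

45 kt

ΔP = 1015 − 994 = 21 hPa.
21^0.628 ≈ 6.766.
V ≈ 6.6 × 6.766 ≈ 44.7 kt.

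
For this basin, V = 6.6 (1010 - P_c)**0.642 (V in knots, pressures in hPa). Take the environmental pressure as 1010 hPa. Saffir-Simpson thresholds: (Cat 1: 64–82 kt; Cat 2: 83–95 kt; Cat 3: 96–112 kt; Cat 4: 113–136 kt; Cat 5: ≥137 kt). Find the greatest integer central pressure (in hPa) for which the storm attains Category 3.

945 hPa

Category 3 begins at V = 96 kt.
Required ΔP = (96/6.6)^(1/0.642) = 14.545^1.558 ≈ 64.73 hPa.
P_c ≤ 1010 − 64.73 = 945.27, so the highest integer P_c is 945 hPa.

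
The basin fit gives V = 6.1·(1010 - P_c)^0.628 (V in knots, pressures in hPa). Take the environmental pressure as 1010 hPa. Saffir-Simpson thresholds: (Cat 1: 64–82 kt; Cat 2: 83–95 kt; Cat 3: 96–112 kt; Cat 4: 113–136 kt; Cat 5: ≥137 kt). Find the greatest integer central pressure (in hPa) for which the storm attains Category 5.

Category 5 begins at V = 137 kt.
Required ΔP = (137/6.1)^(1/0.628) = 22.459^1.592 ≈ 141.87 hPa.
P_c ≤ 1010 − 141.87 = 868.13, so the highest integer P_c is 868 hPa.

868 hPa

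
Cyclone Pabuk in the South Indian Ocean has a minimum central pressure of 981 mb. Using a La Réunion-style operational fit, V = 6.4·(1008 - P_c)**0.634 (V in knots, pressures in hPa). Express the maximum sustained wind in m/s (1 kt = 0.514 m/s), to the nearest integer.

ΔP = 1008 − 981 = 27 mb.
V ≈ 6.4 × 27^0.634 = 6.4 × 8.081 ≈ 51.721 kt.
51.721 × 0.514 ≈ 26.58 m/s → 27 m/s.

27 m/s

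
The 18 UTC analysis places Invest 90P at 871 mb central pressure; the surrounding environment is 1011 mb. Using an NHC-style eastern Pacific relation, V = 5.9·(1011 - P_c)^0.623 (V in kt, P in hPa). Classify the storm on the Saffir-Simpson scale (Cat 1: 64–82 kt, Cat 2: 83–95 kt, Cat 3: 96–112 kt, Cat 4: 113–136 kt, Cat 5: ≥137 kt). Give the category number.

ΔP = 1011 − 871 = 140 mb.
V ≈ 5.9 × 140^0.623 = 5.9 × 21.73 ≈ 128 kt.
128 kt falls in the Category 4 band.

4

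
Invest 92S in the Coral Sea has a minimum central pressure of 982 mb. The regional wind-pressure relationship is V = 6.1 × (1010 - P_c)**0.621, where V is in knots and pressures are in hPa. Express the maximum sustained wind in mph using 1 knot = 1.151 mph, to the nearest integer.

ΔP = 1010 − 982 = 28 mb.
V ≈ 6.1 × 28^0.621 = 6.1 × 7.919 ≈ 48.308 kt.
48.308 × 1.151 ≈ 55.60 mph → 56 mph.

56 mph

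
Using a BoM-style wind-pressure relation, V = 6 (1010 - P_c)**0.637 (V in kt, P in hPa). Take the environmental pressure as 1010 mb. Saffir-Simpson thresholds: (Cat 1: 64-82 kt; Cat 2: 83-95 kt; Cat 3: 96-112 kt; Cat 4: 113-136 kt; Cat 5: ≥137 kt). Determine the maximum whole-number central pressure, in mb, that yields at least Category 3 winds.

Category 3 begins at V = 96 kt.
Required ΔP = (96/6)^(1/0.637) = 16.000^1.570 ≈ 77.68 mb.
P_c ≤ 1010 − 77.68 = 932.32, so the highest integer P_c is 932 mb.

932 mb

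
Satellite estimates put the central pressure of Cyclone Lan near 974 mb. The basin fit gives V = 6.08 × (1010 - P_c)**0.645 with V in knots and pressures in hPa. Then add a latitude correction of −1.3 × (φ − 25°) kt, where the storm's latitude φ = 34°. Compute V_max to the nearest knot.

ΔP = 1010 − 974 = 36 mb.
36^0.645 ≈ 10.088.
V ≈ 6.08 × 10.088 ≈ 61.3 kt.
Latitude correction: −1.3 × (34 − 25) = -11.7 kt.
Corrected V ≈ 49.6 kt → 50 kt.

50 kt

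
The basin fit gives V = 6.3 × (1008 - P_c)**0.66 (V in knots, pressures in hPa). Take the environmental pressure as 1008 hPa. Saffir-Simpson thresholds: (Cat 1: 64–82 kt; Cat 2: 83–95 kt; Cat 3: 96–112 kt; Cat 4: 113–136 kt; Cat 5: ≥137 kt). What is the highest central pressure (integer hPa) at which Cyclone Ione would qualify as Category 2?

958 hPa

Category 2 begins at V = 83 kt.
Required ΔP = (83/6.3)^(1/0.66) = 13.175^1.515 ≈ 49.72 hPa.
P_c ≤ 1008 − 49.72 = 958.28, so the highest integer P_c is 958 hPa.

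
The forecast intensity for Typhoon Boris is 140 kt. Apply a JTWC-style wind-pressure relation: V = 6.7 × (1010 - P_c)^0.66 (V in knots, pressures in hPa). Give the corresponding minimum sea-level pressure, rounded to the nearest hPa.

ΔP = (V / 6.7)^(1/0.66) = (140/6.7)^1.515.
140/6.7 = 20.896; 20.896^1.515 ≈ 100.02 hPa.
P_c = 1010 − 100.02 = 909.98 ≈ 910 hPa.

910 hPa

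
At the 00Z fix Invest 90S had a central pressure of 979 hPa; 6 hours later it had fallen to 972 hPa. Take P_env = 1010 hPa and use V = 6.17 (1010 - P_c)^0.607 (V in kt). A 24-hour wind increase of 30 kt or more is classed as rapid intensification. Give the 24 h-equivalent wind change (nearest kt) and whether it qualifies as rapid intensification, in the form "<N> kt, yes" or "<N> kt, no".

V₁: ΔP = 31, V ≈ 6.17 × 31^0.607 ≈ 49.61 kt.
V₂: ΔP = 38, V ≈ 6.17 × 38^0.607 ≈ 56.13 kt.
ΔV over 6 h = 6.52 kt → 24 h equivalent = 6.52 × 24/6 ≈ 26.08 kt.
26 kt < 30 kt ⇒ not rapid intensification.

26 kt, no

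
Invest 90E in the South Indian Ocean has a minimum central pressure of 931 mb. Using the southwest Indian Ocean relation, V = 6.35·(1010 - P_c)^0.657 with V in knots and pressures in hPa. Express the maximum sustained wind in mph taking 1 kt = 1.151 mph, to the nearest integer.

ΔP = 1010 − 931 = 79 mb.
V ≈ 6.35 × 79^0.657 = 6.35 × 17.650 ≈ 112.077 kt.
112.077 × 1.151 ≈ 129.00 mph → 129 mph.

129 mph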